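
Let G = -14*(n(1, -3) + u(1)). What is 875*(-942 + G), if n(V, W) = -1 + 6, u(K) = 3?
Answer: -922250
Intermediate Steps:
n(V, W) = 5
G = -112 (G = -14*(5 + 3) = -14*8 = -112)
875*(-942 + G) = 875*(-942 - 112) = 875*(-1054) = -922250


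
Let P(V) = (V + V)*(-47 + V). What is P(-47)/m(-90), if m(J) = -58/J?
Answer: 397620/29 ≈ 13711.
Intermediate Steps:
P(V) = 2*V*(-47 + V) (P(V) = (2*V)*(-47 + V) = 2*V*(-47 + V))
P(-47)/m(-90) = (2*(-47)*(-47 - 47))/((-58/(-90))) = (2*(-47)*(-94))/((-58*(-1/90))) = 8836/(29/45) = 8836*(45/29) = 397620/29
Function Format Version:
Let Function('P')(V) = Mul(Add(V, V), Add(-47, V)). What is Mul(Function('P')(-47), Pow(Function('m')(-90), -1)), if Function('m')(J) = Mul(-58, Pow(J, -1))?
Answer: Rational(397620, 29) ≈ 13711.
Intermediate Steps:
Function('P')(V) = Mul(2, V, Add(-47, V)) (Function('P')(V) = Mul(Mul(2, V), Add(-47, V)) = Mul(2, V, Add(-47, V)))
Mul(Function('P')(-47), Pow(Function('m')(-90), -1)) = Mul(Mul(2, -47, Add(-47, -47)), Pow(Mul(-58, Pow(-90, -1)), -1)) = Mul(Mul(2, -47, -94), Pow(Mul(-58, Rational(-1, 90)), -1)) = Mul(8836, Pow(Rational(29, 45), -1)) = Mul(8836, Rational(45, 29)) = Rational(397620, 29)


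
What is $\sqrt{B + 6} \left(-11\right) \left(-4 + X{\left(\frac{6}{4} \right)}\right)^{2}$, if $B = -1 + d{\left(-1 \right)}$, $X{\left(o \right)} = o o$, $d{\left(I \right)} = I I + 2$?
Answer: $- \frac{539 \sqrt{2}}{8} \approx -95.283$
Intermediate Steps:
$d{\left(I \right)} = 2 + I^{2}$ ($d{\left(I \right)} = I^{2} + 2 = 2 + I^{2}$)
$X{\left(o \right)} = o^{2}$
$B = 2$ ($B = -1 + \left(2 + \left(-1\right)^{2}\right) = -1 + \left(2 + 1\right) = -1 + 3 = 2$)
$\sqrt{B + 6} \left(-11\right) \left(-4 + X{\left(\frac{6}{4} \right)}\right)^{2} = \sqrt{2 + 6} \left(-11\right) \left(-4 + \left(\frac{6}{4}\right)^{2}\right)^{2} = \sqrt{8} \left(-11\right) \left(-4 + \left(6 \cdot \frac{1}{4}\right)^{2}\right)^{2} = 2 \sqrt{2} \left(-11\right) \left(-4 + \left(\frac{3}{2}\right)^{2}\right)^{2} = - 22 \sqrt{2} \left(-4 + \frac{9}{4}\right)^{2} = - 22 \sqrt{2} \left(- \frac{7}{4}\right)^{2} = - 22 \sqrt{2} \cdot \frac{49}{16} = - \frac{539 \sqrt{2}}{8}$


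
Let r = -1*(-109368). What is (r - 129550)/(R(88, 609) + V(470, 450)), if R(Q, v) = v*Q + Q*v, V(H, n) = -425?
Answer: -20182/106759 ≈ -0.18904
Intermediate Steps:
r = 109368
R(Q, v) = 2*Q*v (R(Q, v) = Q*v + Q*v = 2*Q*v)
(r - 129550)/(R(88, 609) + V(470, 450)) = (109368 - 129550)/(2*88*609 - 425) = -20182/(107184 - 425) = -20182/106759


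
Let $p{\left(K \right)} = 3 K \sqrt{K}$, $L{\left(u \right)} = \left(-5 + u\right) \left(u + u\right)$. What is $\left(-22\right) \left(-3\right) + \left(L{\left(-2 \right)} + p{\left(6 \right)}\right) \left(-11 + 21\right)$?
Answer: $346 + 180 \sqrt{6} \approx 786.91$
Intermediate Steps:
$L{\left(u \right)} = 2 u \left(-5 + u\right)$ ($L{\left(u \right)} = \left(-5 + u\right) 2 u = 2 u \left(-5 + u\right)$)
$p{\left(K \right)} = 3 K^{\frac{3}{2}}$
$\left(-22\right) \left(-3\right) + \left(L{\left(-2 \right)} + p{\left(6 \right)}\right) \left(-11 + 21\right) = \left(-22\right) \left(-3\right) + \left(2 \left(-2\right) \left(-5 - 2\right) + 3 \cdot 6^{\frac{3}{2}}\right) \left(-11 + 21\right) = 66 + \left(2 \left(-2\right) \left(-7\right) + 3 \cdot 6 \sqrt{6}\right) 10 = 66 + \left(28 + 18 \sqrt{6}\right) 10 = 66 + \left(280 + 180 \sqrt{6}\right) = 346 + 180 \sqrt{6}$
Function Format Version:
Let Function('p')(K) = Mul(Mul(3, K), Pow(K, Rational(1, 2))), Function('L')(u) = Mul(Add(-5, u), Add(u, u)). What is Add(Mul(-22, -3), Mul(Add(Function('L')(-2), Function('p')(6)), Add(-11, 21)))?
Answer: Add(346, Mul(180, Pow(6, Rational(1, 2)))) ≈ 786.91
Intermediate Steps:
Function('L')(u) = Mul(2, u, Add(-5, u)) (Function('L')(u) = Mul(Add(-5, u), Mul(2, u)) = Mul(2, u, Add(-5, u)))
Function('p')(K) = Mul(3, Pow(K, Rational(3, 2)))
Add(Mul(-22, -3), Mul(Add(Function('L')(-2), Function('p')(6)), Add(-11, 21))) = Add(Mul(-22, -3), Mul(Add(Mul(2, -2, Add(-5, -2)), Mul(3, Pow(6, Rational(3, 2)))), Add(-11, 21))) = Add(66, Mul(Add(Mul(2, -2, -7), Mul(3, Mul(6, Pow(6, Rational(1, 2))))), 10)) = Add(66, Mul(Add(28, Mul(18, Pow(6, Rational(1, 2)))), 10)) = Add(66, Add(280, Mul(180, Pow(6, Rational(1, 2))))) = Add(346, Mul(180, Pow(6, Rational(1, 2))))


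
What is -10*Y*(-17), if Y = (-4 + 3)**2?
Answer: 170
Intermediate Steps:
Y = 1 (Y = (-1)**2 = 1)
-10*Y*(-17) = -10*1*(-17) = -10*(-17) = 170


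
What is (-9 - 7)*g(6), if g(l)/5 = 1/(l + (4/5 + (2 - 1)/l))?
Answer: -2400/209 ≈ -11.483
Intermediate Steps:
g(l) = 5/(⅘ + l + 1/l) (g(l) = 5/(l + (4/5 + (2 - 1)/l)) = 5/(l + (4*(⅕) + 1/l)) = 5/(l + (⅘ + 1/l)) = 5/(⅘ + l + 1/l))
(-9 - 7)*g(6) = (-9 - 7)*(25*6/(5 + 4*6 + 5*6²)) = -400*6/(5 + 24 + 5*36) = -400*6/(5 + 24 + 180) = -400*6/209 = -16*150/209 = -2400/209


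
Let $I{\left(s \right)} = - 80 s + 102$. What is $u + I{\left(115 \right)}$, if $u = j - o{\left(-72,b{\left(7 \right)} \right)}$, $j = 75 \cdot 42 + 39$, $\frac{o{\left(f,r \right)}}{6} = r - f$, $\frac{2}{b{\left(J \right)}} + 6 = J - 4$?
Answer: $-6337$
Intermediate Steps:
$I{\left(s \right)} = 102 - 80 s$
$b{\left(J \right)} = \frac{2}{-10 + J}$ ($b{\left(J \right)} = \frac{2}{-6 + \left(J - 4\right)} = \frac{2}{-6 + \left(-4 + J\right)} = \frac{2}{-10 + J}$)
$o{\left(f,r \right)} = - 6 f + 6 r$ ($o{\left(f,r \right)} = 6 \left(r - f\right) = - 6 f + 6 r$)
$j = 3189$ ($j = 3150 + 39 = 3189$)
$u = 2761$ ($u = 3189 - \left(\left(-6\right) \left(-72\right) + 6 \frac{2}{-10 + 7}\right) = 3189 - \left(432 + 6 \frac{2}{-3}\right) = 3189 - \left(432 + 6 \cdot 2 \left(- \frac{1}{3}\right)\right) = 3189 - \left(432 + 6 \left(- \frac{2}{3}\right)\right) = 3189 - \left(432 - 4\right) = 3189 - 428 = 2761$)
$u + I{\left(115 \right)} = 2761 + \left(102 - 9200\right) = 2761 - 9098 = -6337$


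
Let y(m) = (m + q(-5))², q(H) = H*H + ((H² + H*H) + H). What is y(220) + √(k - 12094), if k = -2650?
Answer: 84100 + 2*I*√3686 ≈ 84100.0 + 121.42*I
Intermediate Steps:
q(H) = H + 3*H² (q(H) = H² + ((H² + H²) + H) = H² + (2*H² + H) = H² + (H + 2*H²) = H + 3*H²)
y(m) = (70 + m)² (y(m) = (m - 5*(1 + 3*(-5)))² = (m - 5*(1 - 15))² = (m - 5*(-14))² = (m + 70)² = (70 + m)²)
y(220) + √(k - 12094) = (70 + 220)² + √(-2650 - 12094) = 290² + √(-14744) = 84100 + 2*I*√3686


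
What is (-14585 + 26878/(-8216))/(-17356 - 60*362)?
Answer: 59928619/160524208 ≈ 0.37333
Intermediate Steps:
(-14585 + 26878/(-8216))/(-17356 - 60*362) = (-14585 + 26878*(-1/8216))/(-17356 - 21720) = (-14585 - 13439/4108)/(-39076) = -59928619/4108*(-1/39076) = 59928619/160524208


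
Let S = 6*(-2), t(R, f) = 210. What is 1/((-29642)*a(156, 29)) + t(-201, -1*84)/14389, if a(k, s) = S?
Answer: 74712229/5118224856 ≈ 0.014597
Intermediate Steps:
S = -12
a(k, s) = -12
1/((-29642)*a(156, 29)) + t(-201, -1*84)/14389 = 1/(-29642*(-12)) + 210/14389 = -1/29642*(-1/12) + 210*(1/14389) = 1/355704 + 210/14389 = 74712229/5118224856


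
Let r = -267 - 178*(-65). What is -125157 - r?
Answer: -136460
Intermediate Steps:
r = 11303 (r = -267 + 11570 = 11303)
-125157 - r = -125157 - 1*11303 = -125157 - 11303 = -136460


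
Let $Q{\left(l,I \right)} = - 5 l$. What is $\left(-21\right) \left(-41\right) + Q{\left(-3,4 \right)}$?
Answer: $876$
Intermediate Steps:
$\left(-21\right) \left(-41\right) + Q{\left(-3,4 \right)} = \left(-21\right) \left(-41\right) - -15 = 861 + 15 = 876$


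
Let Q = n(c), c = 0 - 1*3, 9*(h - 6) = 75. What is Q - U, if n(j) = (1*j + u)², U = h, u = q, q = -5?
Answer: 149/3 ≈ 49.667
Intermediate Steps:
u = -5
h = 43/3 (h = 6 + (⅑)*75 = 6 + 25/3 = 43/3 ≈ 14.333)
c = -3 (c = 0 - 3 = -3)
U = 43/3 ≈ 14.333
n(j) = (-5 + j)² (n(j) = (1*j - 5)² = (j - 5)² = (-5 + j)²)
Q = 64 (Q = (-5 - 3)² = (-8)² = 64)
Q - U = 64 - 1*43/3 = 64 - 43/3 = 149/3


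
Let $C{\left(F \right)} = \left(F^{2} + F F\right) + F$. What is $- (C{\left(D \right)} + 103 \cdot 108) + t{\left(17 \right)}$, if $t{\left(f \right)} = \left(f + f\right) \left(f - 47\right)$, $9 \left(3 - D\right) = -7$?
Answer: $- \frac{986282}{81} \approx -12176.0$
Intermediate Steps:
$D = \frac{34}{9}$ ($D = 3 - - \frac{7}{9} = 3 + \frac{7}{9} = \frac{34}{9} \approx 3.7778$)
$C{\left(F \right)} = F + 2 F^{2}$ ($C{\left(F \right)} = \left(F^{2} + F^{2}\right) + F = 2 F^{2} + F = F + 2 F^{2}$)
$t{\left(f \right)} = 2 f \left(-47 + f\right)$
$- (C{\left(D \right)} + 103 \cdot 108) + t{\left(17 \right)} = - (\frac{34 \left(1 + 2 \cdot \frac{34}{9}\right)}{9} + 103 \cdot 108) + 2 \cdot 17 \left(-47 + 17\right) = - (\frac{34 \left(1 + \frac{68}{9}\right)}{9} + 11124) + 2 \cdot 17 \left(-30\right) = - (\frac{34}{9} \cdot \frac{77}{9} + 11124) - 1020 = - (\frac{2618}{81} + 11124) - 1020 = \left(-1\right) \frac{903662}{81} - 1020 = - \frac{903662}{81} - 1020 = - \frac{986282}{81}$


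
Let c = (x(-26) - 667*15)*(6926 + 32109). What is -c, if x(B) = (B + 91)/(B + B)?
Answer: 1562375875/4 ≈ 3.9059e+8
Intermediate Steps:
x(B) = (91 + B)/(2*B) (x(B) = (91 + B)/((2*B)) = (91 + B)*(1/(2*B)) = (91 + B)/(2*B))
c = -1562375875/4 (c = ((½)*(91 - 26)/(-26) - 667*15)*(6926 + 32109) = ((½)*(-1/26)*65 - 10005)*39035 = (-5/4 - 10005)*39035 = -40025/4*39035 = -1562375875/4 ≈ -3.9059e+8)
-c = -1*(-1562375875/4) = 1562375875/4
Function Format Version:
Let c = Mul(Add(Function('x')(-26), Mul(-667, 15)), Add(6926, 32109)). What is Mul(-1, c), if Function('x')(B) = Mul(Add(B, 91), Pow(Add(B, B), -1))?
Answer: Rational(1562375875, 4) ≈ 3.9059e+8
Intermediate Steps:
Function('x')(B) = Mul(Rational(1, 2), Pow(B, -1), Add(91, B)) (Function('x')(B) = Mul(Add(91, B), Pow(Mul(2, B), -1)) = Mul(Add(91, B), Mul(Rational(1, 2), Pow(B, -1))) = Mul(Rational(1, 2), Pow(B, -1), Add(91, B)))
c = Rational(-1562375875, 4) (c = Mul(Add(Mul(Rational(1, 2), Pow(-26, -1), Add(91, -26)), Mul(-667, 15)), Add(6926, 32109)) = Mul(Add(Mul(Rational(1, 2), Rational(-1, 26), 65), -10005), 39035) = Mul(Add(Rational(-5, 4), -10005), 39035) = Mul(Rational(-40025, 4), 39035) = Rational(-1562375875, 4) ≈ -3.9059e+8)
Mul(-1, c) = Mul(-1, Rational(-1562375875, 4)) = Rational(1562375875, 4)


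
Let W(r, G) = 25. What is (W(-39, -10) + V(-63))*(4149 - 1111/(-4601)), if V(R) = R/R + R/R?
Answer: 515447820/4601 ≈ 1.1203e+5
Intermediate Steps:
V(R) = 2 (V(R) = 1 + 1 = 2)
(W(-39, -10) + V(-63))*(4149 - 1111/(-4601)) = (25 + 2)*(4149 - 1111/(-4601)) = 27*(4149 - 1111*(-1/4601)) = 27*(4149 + 1111/4601) = 27*(19090660/4601) = 515447820/4601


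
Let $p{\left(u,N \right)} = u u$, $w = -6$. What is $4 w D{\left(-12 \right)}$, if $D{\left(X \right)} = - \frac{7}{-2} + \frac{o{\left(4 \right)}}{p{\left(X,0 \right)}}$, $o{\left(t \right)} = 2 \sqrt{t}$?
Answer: $- \frac{254}{3} \approx -84.667$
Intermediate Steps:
$p{\left(u,N \right)} = u^{2}$
$D{\left(X \right)} = \frac{7}{2} + \frac{4}{X^{2}}$ ($D{\left(X \right)} = - \frac{7}{-2} + \frac{2 \sqrt{4}}{X^{2}} = \left(-7\right) \left(- \frac{1}{2}\right) + \frac{2 \cdot 2}{X^{2}} = \frac{7}{2} + \frac{4}{X^{2}}$)
$4 w D{\left(-12 \right)} = 4 \left(-6\right) \left(\frac{7}{2} + \frac{4}{144}\right) = - 24 \left(\frac{7}{2} + 4 \cdot \frac{1}{144}\right) = - 24 \left(\frac{7}{2} + \frac{1}{36}\right) = \left(-24\right) \frac{127}{36} = - \frac{254}{3}$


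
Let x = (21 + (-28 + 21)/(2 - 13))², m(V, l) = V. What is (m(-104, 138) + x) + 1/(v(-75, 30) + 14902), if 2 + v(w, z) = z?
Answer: 657815921/1806530 ≈ 364.13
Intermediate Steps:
v(w, z) = -2 + z
x = 56644/121 (x = (21 - 7/(-11))² = (21 - 7*(-1/11))² = (21 + 7/11)² = (238/11)² = 56644/121 ≈ 468.13)
(m(-104, 138) + x) + 1/(v(-75, 30) + 14902) = (-104 + 56644/121) + 1/((-2 + 30) + 14902) = 44060/121 + 1/(28 + 14902) = 44060/121 + 1/14930 = 657815921/1806530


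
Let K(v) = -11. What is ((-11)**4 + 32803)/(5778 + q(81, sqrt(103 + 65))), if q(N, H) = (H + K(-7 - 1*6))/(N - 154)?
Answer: 1460884498660/177919457857 + 6926824*sqrt(42)/177919457857 ≈ 8.2112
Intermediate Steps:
q(N, H) = (-11 + H)/(-154 + N) (q(N, H) = (H - 11)/(N - 154) = (-11 + H)/(-154 + N))
((-11)**4 + 32803)/(5778 + q(81, sqrt(103 + 65))) = ((-11)**4 + 32803)/(5778 + (-11 + sqrt(103 + 65))/(-154 + 81)) = (14641 + 32803)/(5778 + (-11 + sqrt(168))/(-73)) = 47444/(5778 - (-11 + 2*sqrt(42))/73) = 47444/(5778 + (11/73 - 2*sqrt(42)/73)) = 47444/(421805/73 - 2*sqrt(42)/73)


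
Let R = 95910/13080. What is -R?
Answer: -3197/436 ≈ -7.3326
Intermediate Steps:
R = 3197/436 (R = 95910*(1/13080) = 3197/436 ≈ 7.3326)
-R = -1*3197/436 = -3197/436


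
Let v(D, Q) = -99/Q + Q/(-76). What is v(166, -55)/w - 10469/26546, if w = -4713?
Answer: -9387404237/23771146620 ≈ -0.39491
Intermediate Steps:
v(D, Q) = -99/Q - Q/76 (v(D, Q) = -99/Q + Q*(-1/76) = -99/Q - Q/76)
v(166, -55)/w - 10469/26546 = (-99/(-55) - 1/76*(-55))/(-4713) - 10469/26546 = (-99*(-1/55) + 55/76)*(-1/4713) - 10469*1/26546 = (9/5 + 55/76)*(-1/4713) - 10469/26546 = (959/380)*(-1/4713) - 10469/26546 = -959/1790940 - 10469/26546 = -9387404237/23771146620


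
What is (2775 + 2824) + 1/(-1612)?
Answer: 9025587/1612 ≈ 5599.0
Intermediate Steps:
(2775 + 2824) + 1/(-1612) = 5599 - 1/1612 = 9025587/1612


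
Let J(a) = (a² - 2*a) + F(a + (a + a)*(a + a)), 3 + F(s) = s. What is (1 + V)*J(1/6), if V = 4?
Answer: -545/36 ≈ -15.139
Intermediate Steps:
F(s) = -3 + s
J(a) = -3 - a + 5*a² (J(a) = (a² - 2*a) + (-3 + (a + (a + a)*(a + a))) = (a² - 2*a) + (-3 + (a + (2*a)*(2*a))) = (a² - 2*a) + (-3 + (a + 4*a²)) = (a² - 2*a) + (-3 + a + 4*a²) = -3 - a + 5*a²)
(1 + V)*J(1/6) = (1 + 4)*(-3 - 1/6 + 5*(1/6)²) = 5*(-3 - 1*⅙ + 5*(⅙)²) = 5*(-3 - ⅙ + 5*(1/36)) = 5*(-3 - ⅙ + 5/36) = 5*(-109/36) = -545/36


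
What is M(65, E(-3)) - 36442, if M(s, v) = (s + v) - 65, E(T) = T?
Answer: -36445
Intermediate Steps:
M(s, v) = -65 + s + v
M(65, E(-3)) - 36442 = (-65 + 65 - 3) - 36442 = -3 - 36442 = -36445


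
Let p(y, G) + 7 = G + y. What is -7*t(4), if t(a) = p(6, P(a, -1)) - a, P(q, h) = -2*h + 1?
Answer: 14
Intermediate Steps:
P(q, h) = 1 - 2*h
p(y, G) = -7 + G + y (p(y, G) = -7 + (G + y) = -7 + G + y)
t(a) = 2 - a (t(a) = (-7 + (1 - 2*(-1)) + 6) - a = (-7 + (1 + 2) + 6) - a = (-7 + 3 + 6) - a = 2 - a)
-7*t(4) = -7*(2 - 1*4) = -7*(2 - 4) = -7*(-2) = 14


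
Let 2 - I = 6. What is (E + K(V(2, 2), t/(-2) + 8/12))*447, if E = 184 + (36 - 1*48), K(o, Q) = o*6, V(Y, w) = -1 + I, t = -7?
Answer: 63474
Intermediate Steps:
I = -4 (I = 2 - 1*6 = 2 - 6 = -4)
V(Y, w) = -5 (V(Y, w) = -1 - 4 = -5)
K(o, Q) = 6*o
E = 172 (E = 184 + (36 - 48) = 184 - 12 = 172)
(E + K(V(2, 2), t/(-2) + 8/12))*447 = (172 + 6*(-5))*447 = (172 - 30)*447 = 142*447 = 63474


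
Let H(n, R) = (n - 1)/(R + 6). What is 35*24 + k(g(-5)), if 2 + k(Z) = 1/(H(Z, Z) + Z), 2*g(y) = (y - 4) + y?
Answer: 839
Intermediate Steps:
g(y) = -2 + y (g(y) = ((y - 4) + y)/2 = ((-4 + y) + y)/2 = (-4 + 2*y)/2 = -2 + y)
H(n, R) = (-1 + n)/(6 + R)
k(Z) = -2 + 1/(Z + (-1 + Z)/(6 + Z)) (k(Z) = -2 + 1/((-1 + Z)/(6 + Z) + Z) = -2 + 1/(Z + (-1 + Z)/(6 + Z)))
35*24 + k(g(-5)) = 35*24 + (8 - 13*(-2 - 5) - 2*(-2 - 5)²)/(-1 + (-2 - 5)² + 7*(-2 - 5)) = 840 + (8 - 13*(-7) - 2*(-7)²)/(-1 + (-7)² + 7*(-7)) = 840 + (8 + 91 - 2*49)/(-1 + 49 - 49) = 840 + (8 + 91 - 98)/(-1) = 840 - 1*1 = 840 - 1 = 839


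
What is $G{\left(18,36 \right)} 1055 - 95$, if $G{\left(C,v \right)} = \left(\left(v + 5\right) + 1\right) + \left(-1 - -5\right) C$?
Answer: $120175$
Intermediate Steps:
$G{\left(C,v \right)} = 6 + v + 4 C$ ($G{\left(C,v \right)} = \left(\left(5 + v\right) + 1\right) + \left(-1 + 5\right) C = \left(6 + v\right) + 4 C = 6 + v + 4 C$)
$G{\left(18,36 \right)} 1055 - 95 = \left(6 + 36 + 4 \cdot 18\right) 1055 - 95 = \left(6 + 36 + 72\right) 1055 - 95 = 114 \cdot 1055 - 95 = 120270 - 95 = 120175$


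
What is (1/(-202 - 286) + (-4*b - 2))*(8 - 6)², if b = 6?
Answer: -12689/122 ≈ -104.01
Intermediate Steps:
(1/(-202 - 286) + (-4*b - 2))*(8 - 6)² = (1/(-202 - 286) + (-4*6 - 2))*(8 - 6)² = (1/(-488) + (-24 - 2))*2² = (-1/488 - 26)*4 = -12689/488*4 = -12689/122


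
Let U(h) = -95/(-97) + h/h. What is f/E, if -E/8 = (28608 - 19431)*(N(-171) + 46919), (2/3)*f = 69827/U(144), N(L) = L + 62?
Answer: -6773219/439885178880 ≈ -1.5398e-5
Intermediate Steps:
N(L) = 62 + L
U(h) = 192/97 (U(h) = -95*(-1/97) + 1 = 95/97 + 1 = 192/97)
f = 6773219/128 (f = 3*(69827/(192/97))/2 = 3*(69827*(97/192))/2 = (3/2)*(6773219/192) = 6773219/128 ≈ 52916.)
E = -3436602960 (E = -8*(28608 - 19431)*((62 - 171) + 46919) = -73416*(-109 + 46919) = -73416*46810 = -8*429575370 = -3436602960)
f/E = (6773219/128)/(-3436602960) = (6773219/128)*(-1/3436602960) = -6773219/439885178880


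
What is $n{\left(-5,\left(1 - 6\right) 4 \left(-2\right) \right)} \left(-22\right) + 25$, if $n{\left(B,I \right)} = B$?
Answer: $135$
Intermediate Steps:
$n{\left(-5,\left(1 - 6\right) 4 \left(-2\right) \right)} \left(-22\right) + 25 = \left(-5\right) \left(-22\right) + 25 = 110 + 25 = 135$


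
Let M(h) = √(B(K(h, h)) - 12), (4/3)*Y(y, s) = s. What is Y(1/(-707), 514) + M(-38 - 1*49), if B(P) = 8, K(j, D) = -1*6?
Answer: 771/2 + 2*I ≈ 385.5 + 2.0*I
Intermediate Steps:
K(j, D) = -6
Y(y, s) = 3*s/4
M(h) = 2*I (M(h) = √(8 - 12) = √(-4) = 2*I)
Y(1/(-707), 514) + M(-38 - 1*49) = (¾)*514 + 2*I = 771/2 + 2*I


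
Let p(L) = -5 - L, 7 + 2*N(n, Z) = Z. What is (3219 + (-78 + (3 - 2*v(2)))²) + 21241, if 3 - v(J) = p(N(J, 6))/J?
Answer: 127081/4 ≈ 31770.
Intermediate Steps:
N(n, Z) = -7/2 + Z/2
v(J) = 3 + 9/(2*J) (v(J) = 3 - (-5 - (-7/2 + (½)*6))/J = 3 - (-5 - (-7/2 + 3))/J = 3 - (-5 - 1*(-½))/J = 3 - (-5 + ½)/J = 3 - (-9)/(2*J) = 3 + 9/(2*J))
(3219 + (-78 + (3 - 2*v(2)))²) + 21241 = (3219 + (-78 + (3 - 2*(3 + (9/2)/2)))²) + 21241 = (3219 + (-78 + (3 - 2*(3 + (9/2)*(½))))²) + 21241 = (3219 + (-78 + (3 - 2*(3 + 9/4)))²) + 21241 = (3219 + (-78 + (3 - 2*21/4))²) + 21241 = (3219 + (-78 + (3 - 21/2))²) + 21241 = (3219 + (-78 - 15/2)²) + 21241 = (3219 + (-171/2)²) + 21241 = (3219 + 29241/4) + 21241 = 42117/4 + 21241 = 127081/4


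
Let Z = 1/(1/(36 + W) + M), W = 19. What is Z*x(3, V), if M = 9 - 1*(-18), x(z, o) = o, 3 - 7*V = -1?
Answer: 110/5201 ≈ 0.021150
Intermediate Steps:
V = 4/7 (V = 3/7 - ⅐*(-1) = 3/7 + ⅐ = 4/7 ≈ 0.57143)
M = 27 (M = 9 + 18 = 27)
Z = 55/1486 (Z = 1/(1/(36 + 19) + 27) = 1/(1/55 + 27) = 1/(1486/55) = 55/1486 ≈ 0.037012)
Z*x(3, V) = (55/1486)*(4/7) = 110/5201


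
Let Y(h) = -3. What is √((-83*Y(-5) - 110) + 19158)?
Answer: √19297 ≈ 138.91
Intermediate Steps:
√((-83*Y(-5) - 110) + 19158) = √((-83*(-3) - 110) + 19158) = √((249 - 110) + 19158) = √(139 + 19158) = √19297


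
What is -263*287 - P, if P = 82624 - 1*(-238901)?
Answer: -397006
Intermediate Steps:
P = 321525 (P = 82624 + 238901 = 321525)
-263*287 - P = -263*287 - 1*321525 = -75481 - 321525 = -397006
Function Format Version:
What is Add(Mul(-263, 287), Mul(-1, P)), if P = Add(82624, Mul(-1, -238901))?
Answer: -397006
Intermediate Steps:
P = 321525 (P = Add(82624, 238901) = 321525)
Add(Mul(-263, 287), Mul(-1, P)) = Add(Mul(-263, 287), Mul(-1, 321525)) = Add(-75481, -321525) = -397006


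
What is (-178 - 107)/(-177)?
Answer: 95/59 ≈ 1.6102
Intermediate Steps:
(-178 - 107)/(-177) = -1/177*(-285) = 95/59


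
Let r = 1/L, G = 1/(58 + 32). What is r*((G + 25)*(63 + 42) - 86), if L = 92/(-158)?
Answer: -1204039/276 ≈ -4362.5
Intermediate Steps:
G = 1/90 ≈ 0.011111
L = -46/79 (L = 92*(-1/158) = -46/79 ≈ -0.58228)
r = -79/46 (r = 1/(-46/79) = -79/46 ≈ -1.7174)
r*((G + 25)*(63 + 42) - 86) = -79*((1/90 + 25)*(63 + 42) - 86)/46 = -79*((2251/90)*105 - 86)/46 = -79*(15757/6 - 86)/46 = -79/46*15241/6 = -1204039/276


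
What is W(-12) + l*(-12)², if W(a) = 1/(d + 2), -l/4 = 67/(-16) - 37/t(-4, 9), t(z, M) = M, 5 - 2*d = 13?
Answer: 9559/2 ≈ 4779.5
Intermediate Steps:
d = -4 (d = 5/2 - ½*13 = 5/2 - 13/2 = -4)
l = 1195/36 (l = -4*(67/(-16) - 37/9) = -4*(67*(-1/16) - 37*⅑) = -4*(-67/16 - 37/9) = -4*(-1195/144) = 1195/36 ≈ 33.194)
W(a) = -½ (W(a) = 1/(-4 + 2) = 1/(-2) = -½)
W(-12) + l*(-12)² = -½ + (1195/36)*(-12)² = -½ + (1195/36)*144 = -½ + 4780 = 9559/2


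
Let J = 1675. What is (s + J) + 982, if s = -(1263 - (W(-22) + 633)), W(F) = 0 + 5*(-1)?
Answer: 2022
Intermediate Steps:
W(F) = -5 (W(F) = 0 - 5 = -5)
s = -635 (s = -(1263 - (-5 + 633)) = -(1263 - 1*628) = -(1263 - 628) = -1*635 = -635)
(s + J) + 982 = (-635 + 1675) + 982 = 1040 + 982 = 2022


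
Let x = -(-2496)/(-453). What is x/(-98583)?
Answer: 832/14886033 ≈ 5.5891e-5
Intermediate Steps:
x = -832/151 (x = -(-2496)*(-1)/453 = -16*52/151 = -832/151 ≈ -5.5099)
x/(-98583) = -832/151/(-98583) = -832/151*(-1/98583) = 832/14886033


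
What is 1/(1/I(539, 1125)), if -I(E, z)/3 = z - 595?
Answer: -1590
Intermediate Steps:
I(E, z) = 1785 - 3*z (I(E, z) = -3*(z - 595) = -3*(-595 + z) = 1785 - 3*z)
1/(1/I(539, 1125)) = 1/(1/(1785 - 3*1125)) = 1/(1/(1785 - 3375)) = 1/(1/(-1590)) = 1/(-1/1590) = -1590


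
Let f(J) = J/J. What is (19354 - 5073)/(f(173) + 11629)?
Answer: 14281/11630 ≈ 1.2279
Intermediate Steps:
f(J) = 1
(19354 - 5073)/(f(173) + 11629) = (19354 - 5073)/(1 + 11629) = 14281/11630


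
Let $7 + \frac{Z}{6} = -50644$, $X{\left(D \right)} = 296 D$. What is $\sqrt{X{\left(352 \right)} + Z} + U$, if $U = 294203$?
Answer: $294203 + i \sqrt{199714} \approx 2.942 \cdot 10^{5} + 446.89 i$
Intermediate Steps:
$Z = -303906$ ($Z = -42 + 6 \left(-50644\right) = -42 - 303864 = -303906$)
$\sqrt{X{\left(352 \right)} + Z} + U = \sqrt{296 \cdot 352 - 303906} + 294203 = \sqrt{104192 - 303906} + 294203 = \sqrt{-199714} + 294203 = i \sqrt{199714} + 294203 = 294203 + i \sqrt{199714}$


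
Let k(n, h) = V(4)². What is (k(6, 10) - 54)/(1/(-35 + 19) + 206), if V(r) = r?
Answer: -608/3295 ≈ -0.18452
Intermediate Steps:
k(n, h) = 16 (k(n, h) = 4² = 16)
(k(6, 10) - 54)/(1/(-35 + 19) + 206) = (16 - 54)/(1/(-35 + 19) + 206) = -38/(1/(-16) + 206) = -38/(-1/16 + 206) = -38/3295/16 = -38*16/3295 = -608/3295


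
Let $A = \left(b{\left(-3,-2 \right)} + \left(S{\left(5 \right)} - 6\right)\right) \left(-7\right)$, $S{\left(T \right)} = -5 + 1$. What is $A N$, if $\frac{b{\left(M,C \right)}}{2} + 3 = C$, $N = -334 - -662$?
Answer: $45920$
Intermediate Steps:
$S{\left(T \right)} = -4$
$N = 328$ ($N = -334 + 662 = 328$)
$b{\left(M,C \right)} = -6 + 2 C$
$A = 140$ ($A = \left(\left(-6 + 2 \left(-2\right)\right) - 10\right) \left(-7\right) = \left(\left(-6 - 4\right) - 10\right) \left(-7\right) = \left(-10 - 10\right) \left(-7\right) = \left(-20\right) \left(-7\right) = 140$)
$A N = 140 \cdot 328 = 45920$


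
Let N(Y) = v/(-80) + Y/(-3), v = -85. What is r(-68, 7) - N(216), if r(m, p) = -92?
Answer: -337/16 ≈ -21.063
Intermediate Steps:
N(Y) = 17/16 - Y/3 (N(Y) = -85/(-80) + Y/(-3) = -85*(-1/80) + Y*(-⅓) = 17/16 - Y/3)
r(-68, 7) - N(216) = -92 - (17/16 - ⅓*216) = -92 - (17/16 - 72) = -92 - 1*(-1135/16) = -92 + 1135/16 = -337/16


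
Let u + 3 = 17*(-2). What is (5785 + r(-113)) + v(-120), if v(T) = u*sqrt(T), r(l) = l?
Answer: 5672 - 74*I*sqrt(30) ≈ 5672.0 - 405.31*I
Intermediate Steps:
u = -37 (u = -3 + 17*(-2) = -3 - 34 = -37)
v(T) = -37*sqrt(T)
(5785 + r(-113)) + v(-120) = (5785 - 113) - 74*I*sqrt(30) = 5672 - 74*I*sqrt(30)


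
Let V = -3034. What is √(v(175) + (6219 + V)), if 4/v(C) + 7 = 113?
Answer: √8946771/53 ≈ 56.436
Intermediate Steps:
v(C) = 2/53 (v(C) = 4/(-7 + 113) = 4/106 = 4*(1/106) = 2/53)
√(v(175) + (6219 + V)) = √(2/53 + (6219 - 3034)) = √(2/53 + 3185) = √(168807/53) = √8946771/53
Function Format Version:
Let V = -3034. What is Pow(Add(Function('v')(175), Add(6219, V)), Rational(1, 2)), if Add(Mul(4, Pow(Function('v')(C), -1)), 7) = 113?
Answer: Mul(Rational(1, 53), Pow(8946771, Rational(1, 2))) ≈ 56.436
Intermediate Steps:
Function('v')(C) = Rational(2, 53) (Function('v')(C) = Mul(4, Pow(Add(-7, 113), -1)) = Mul(4, Pow(106, -1)) = Mul(4, Rational(1, 106)) = Rational(2, 53))
Pow(Add(Function('v')(175), Add(6219, V)), Rational(1, 2)) = Pow(Add(Rational(2, 53), Add(6219, -3034)), Rational(1, 2)) = Pow(Add(Rational(2, 53), 3185), Rational(1, 2)) = Pow(Rational(168807, 53), Rational(1, 2)) = Mul(Rational(1, 53), Pow(8946771, Rational(1, 2)))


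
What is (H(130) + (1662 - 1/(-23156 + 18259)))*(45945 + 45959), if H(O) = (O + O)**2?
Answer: 31171632482560/4897 ≈ 6.3655e+9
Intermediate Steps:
H(O) = 4*O**2 (H(O) = (2*O)**2 = 4*O**2)
(H(130) + (1662 - 1/(-23156 + 18259)))*(45945 + 45959) = (4*130**2 + (1662 - 1/(-23156 + 18259)))*(45945 + 45959) = (4*16900 + (1662 - 1/(-4897)))*91904 = (67600 + (1662 - 1*(-1/4897)))*91904 = (67600 + (1662 + 1/4897))*91904 = (67600 + 8138815/4897)*91904 = (339176015/4897)*91904 = 31171632482560/4897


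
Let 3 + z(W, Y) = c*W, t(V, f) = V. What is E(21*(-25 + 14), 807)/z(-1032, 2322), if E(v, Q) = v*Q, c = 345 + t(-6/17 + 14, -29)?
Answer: 1056363/2097385 ≈ 0.50366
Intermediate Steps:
c = 6097/17 (c = 345 + (-6/17 + 14) = 345 + 232/17 = 6097/17 ≈ 358.65)
E(v, Q) = Q*v
z(W, Y) = -3 + 6097*W/17
E(21*(-25 + 14), 807)/z(-1032, 2322) = (807*(21*(-25 + 14)))/(-3 + (6097/17)*(-1032)) = (807*(21*(-11)))/(-3 - 6292104/17) = (807*(-231))/(-6292155/17) = -186417*(-17/6292155) = 1056363/2097385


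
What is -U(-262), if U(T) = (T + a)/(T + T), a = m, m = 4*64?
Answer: -3/262 ≈ -0.011450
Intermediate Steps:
m = 256
a = 256
U(T) = (256 + T)/(2*T) (U(T) = (T + 256)/(T + T) = (256 + T)/((2*T)) = (256 + T)*(1/(2*T)) = (256 + T)/(2*T))
-U(-262) = -(256 - 262)/(2*(-262)) = -(-1)*(-6)/(2*262) = -1*3/262 = -3/262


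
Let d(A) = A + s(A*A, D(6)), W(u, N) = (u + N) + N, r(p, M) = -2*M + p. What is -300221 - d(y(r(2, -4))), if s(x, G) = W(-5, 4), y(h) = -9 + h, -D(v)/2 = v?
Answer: -300225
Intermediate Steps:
D(v) = -2*v
r(p, M) = p - 2*M
W(u, N) = u + 2*N (W(u, N) = (N + u) + N = u + 2*N)
s(x, G) = 3 (s(x, G) = -5 + 2*4 = -5 + 8 = 3)
d(A) = 3 + A (d(A) = A + 3 = 3 + A)
-300221 - d(y(r(2, -4))) = -300221 - (3 + (-9 + (2 - 2*(-4)))) = -300221 - (3 + (-9 + (2 + 8))) = -300221 - (3 + (-9 + 10)) = -300221 - (3 + 1) = -300221 - 1*4 = -300221 - 4 = -300225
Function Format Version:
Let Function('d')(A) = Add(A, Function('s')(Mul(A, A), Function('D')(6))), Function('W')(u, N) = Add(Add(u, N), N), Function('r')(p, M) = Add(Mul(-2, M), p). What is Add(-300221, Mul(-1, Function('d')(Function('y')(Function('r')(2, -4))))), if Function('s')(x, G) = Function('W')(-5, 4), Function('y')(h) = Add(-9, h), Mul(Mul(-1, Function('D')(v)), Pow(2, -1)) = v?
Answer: -300225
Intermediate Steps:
Function('D')(v) = Mul(-2, v)
Function('r')(p, M) = Add(p, Mul(-2, M))
Function('W')(u, N) = Add(u, Mul(2, N)) (Function('W')(u, N) = Add(Add(N, u), N) = Add(u, Mul(2, N)))
Function('s')(x, G) = 3 (Function('s')(x, G) = Add(-5, Mul(2, 4)) = Add(-5, 8) = 3)
Function('d')(A) = Add(3, A) (Function('d')(A) = Add(A, 3) = Add(3, A))
Add(-300221, Mul(-1, Function('d')(Function('y')(Function('r')(2, -4))))) = Add(-300221, Mul(-1, Add(3, Add(-9, Add(2, Mul(-2, -4)))))) = Add(-300221, Mul(-1, Add(3, Add(-9, Add(2, 8))))) = Add(-300221, Mul(-1, Add(3, Add(-9, 10)))) = Add(-300221, Mul(-1, Add(3, 1))) = Add(-300221, Mul(-1, 4)) = Add(-300221, -4) = -300225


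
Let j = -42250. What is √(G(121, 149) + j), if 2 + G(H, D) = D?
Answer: I*√42103 ≈ 205.19*I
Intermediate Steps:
G(H, D) = -2 + D
√(G(121, 149) + j) = √((-2 + 149) - 42250) = √(147 - 42250) = √(-42103) = I*√42103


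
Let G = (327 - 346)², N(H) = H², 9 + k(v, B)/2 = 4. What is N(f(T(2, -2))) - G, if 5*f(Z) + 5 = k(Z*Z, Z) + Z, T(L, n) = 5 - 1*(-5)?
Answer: -360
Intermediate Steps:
T(L, n) = 10 (T(L, n) = 5 + 5 = 10)
k(v, B) = -10 (k(v, B) = -18 + 2*4 = -18 + 8 = -10)
f(Z) = -3 + Z/5 (f(Z) = -1 + (-10 + Z)/5 = -1 + (-2 + Z/5) = -3 + Z/5)
G = 361 (G = (-19)² = 361)
N(f(T(2, -2))) - G = (-3 + (⅕)*10)² - 1*361 = (-3 + 2)² - 361 = (-1)² - 361 = 1 - 361 = -360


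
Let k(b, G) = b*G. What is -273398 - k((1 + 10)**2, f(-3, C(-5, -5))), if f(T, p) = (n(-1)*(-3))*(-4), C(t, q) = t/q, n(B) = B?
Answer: -271946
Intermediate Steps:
f(T, p) = -12 (f(T, p) = -1*(-3)*(-4) = 3*(-4) = -12)
k(b, G) = G*b
-273398 - k((1 + 10)**2, f(-3, C(-5, -5))) = -273398 - (-12)*(1 + 10)**2 = -273398 - (-12)*11**2 = -273398 - (-12)*121 = -273398 - 1*(-1452) = -273398 + 1452 = -271946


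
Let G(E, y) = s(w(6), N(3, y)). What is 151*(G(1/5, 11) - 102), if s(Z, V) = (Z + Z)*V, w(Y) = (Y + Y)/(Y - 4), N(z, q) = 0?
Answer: -15402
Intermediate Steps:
w(Y) = 2*Y/(-4 + Y) (w(Y) = (2*Y)/(-4 + Y) = 2*Y/(-4 + Y))
s(Z, V) = 2*V*Z (s(Z, V) = (2*Z)*V = 2*V*Z)
G(E, y) = 0 (G(E, y) = 2*0*(2*6/(-4 + 6)) = 2*0*(2*6/2) = 2*0*(2*6*(1/2)) = 2*0*6 = 0)
151*(G(1/5, 11) - 102) = 151*(0 - 102) = 151*(-102) = -15402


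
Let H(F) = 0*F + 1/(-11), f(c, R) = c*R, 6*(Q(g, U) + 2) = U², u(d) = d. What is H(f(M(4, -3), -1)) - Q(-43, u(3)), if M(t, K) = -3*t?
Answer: 9/22 ≈ 0.40909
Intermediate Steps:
Q(g, U) = -2 + U²/6
f(c, R) = R*c
H(F) = -1/11 (H(F) = 0 - 1/11 = -1/11)
H(f(M(4, -3), -1)) - Q(-43, u(3)) = -1/11 - (-2 + (⅙)*3²) = -1/11 - (-2 + (⅙)*9) = -1/11 - (-2 + 3/2) = -1/11 - 1*(-½) = -1/11 + ½ = 9/22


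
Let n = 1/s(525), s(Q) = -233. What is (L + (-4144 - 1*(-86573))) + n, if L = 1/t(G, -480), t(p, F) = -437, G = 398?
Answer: 8393002539/101821 ≈ 82429.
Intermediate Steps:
n = -1/233 (n = 1/(-233) = -1/233 ≈ -0.0042918)
L = -1/437 (L = 1/(-437) = -1/437 ≈ -0.0022883)
(L + (-4144 - 1*(-86573))) + n = (-1/437 + (-4144 - 1*(-86573))) - 1/233 = (-1/437 + (-4144 + 86573)) - 1/233 = (-1/437 + 82429) - 1/233 = 36021472/437 - 1/233 = 8393002539/101821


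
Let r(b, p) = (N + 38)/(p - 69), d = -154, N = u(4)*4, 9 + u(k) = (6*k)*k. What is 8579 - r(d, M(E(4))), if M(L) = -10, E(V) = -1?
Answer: 678127/79 ≈ 8583.9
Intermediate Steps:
u(k) = -9 + 6*k² (u(k) = -9 + (6*k)*k = -9 + 6*k²)
N = 348 (N = (-9 + 6*4²)*4 = (-9 + 6*16)*4 = (-9 + 96)*4 = 87*4 = 348)
r(b, p) = 386/(-69 + p) (r(b, p) = (348 + 38)/(p - 69) = 386/(-69 + p))
8579 - r(d, M(E(4))) = 8579 - 386/(-69 - 10) = 8579 - 386/(-79) = 8579 - 386*(-1)/79 = 8579 - 1*(-386/79) = 8579 + 386/79 = 678127/79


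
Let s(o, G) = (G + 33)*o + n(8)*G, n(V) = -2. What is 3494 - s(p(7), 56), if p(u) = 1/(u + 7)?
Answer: 50395/14 ≈ 3599.6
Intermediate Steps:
p(u) = 1/(7 + u)
s(o, G) = -2*G + o*(33 + G) (s(o, G) = (G + 33)*o - 2*G = (33 + G)*o - 2*G = o*(33 + G) - 2*G = -2*G + o*(33 + G))
3494 - s(p(7), 56) = 3494 - (-2*56 + 33/(7 + 7) + 56/(7 + 7)) = 3494 - (-112 + 33/14 + 56/14) = 3494 - (-112 + 33*(1/14) + 56*(1/14)) = 3494 - (-112 + 33/14 + 4) = 3494 - 1*(-1479/14) = 3494 + 1479/14 = 50395/14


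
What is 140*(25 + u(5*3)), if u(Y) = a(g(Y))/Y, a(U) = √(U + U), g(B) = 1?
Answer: 3500 + 28*√2/3 ≈ 3513.2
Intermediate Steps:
a(U) = √2*√U (a(U) = √(2*U) = √2*√U)
u(Y) = √2/Y (u(Y) = (√2*√1)/Y = (√2*1)/Y = √2/Y)
140*(25 + u(5*3)) = 140*(25 + √2/((5*3))) = 140*(25 + √2/15) = 3500 + 28*√2/3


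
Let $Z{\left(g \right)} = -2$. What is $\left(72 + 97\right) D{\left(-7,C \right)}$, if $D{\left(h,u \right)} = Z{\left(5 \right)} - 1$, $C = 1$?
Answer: $-507$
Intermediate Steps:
$D{\left(h,u \right)} = -3$ ($D{\left(h,u \right)} = -2 - 1 = -3$)
$\left(72 + 97\right) D{\left(-7,C \right)} = \left(72 + 97\right) \left(-3\right) = 169 \left(-3\right) = -507$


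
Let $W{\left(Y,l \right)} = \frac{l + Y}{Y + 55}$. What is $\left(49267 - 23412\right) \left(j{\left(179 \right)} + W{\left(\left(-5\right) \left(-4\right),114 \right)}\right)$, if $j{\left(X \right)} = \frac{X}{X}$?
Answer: $\frac{1080739}{15} \approx 72049.0$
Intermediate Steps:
$W{\left(Y,l \right)} = \frac{Y + l}{55 + Y}$
$j{\left(X \right)} = 1$
$\left(49267 - 23412\right) \left(j{\left(179 \right)} + W{\left(\left(-5\right) \left(-4\right),114 \right)}\right) = \left(49267 - 23412\right) \left(1 + \frac{\left(-5\right) \left(-4\right) + 114}{55 - -20}\right) = 25855 \left(1 + \frac{20 + 114}{55 + 20}\right) = 25855 \left(1 + \frac{1}{75} \cdot 134\right) = 25855 \left(1 + \frac{134}{75}\right) = 25855 \cdot \frac{209}{75} = \frac{1080739}{15}$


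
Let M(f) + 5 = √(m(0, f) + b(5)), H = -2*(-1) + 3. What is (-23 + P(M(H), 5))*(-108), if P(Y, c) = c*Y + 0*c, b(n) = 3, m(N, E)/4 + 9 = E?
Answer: 5184 - 540*I*√13 ≈ 5184.0 - 1947.0*I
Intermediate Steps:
m(N, E) = -36 + 4*E
H = 5 (H = 2 + 3 = 5)
M(f) = -5 + √(-33 + 4*f) (M(f) = -5 + √((-36 + 4*f) + 3) = -5 + √(-33 + 4*f))
P(Y, c) = Y*c (P(Y, c) = Y*c + 0 = Y*c)
(-23 + P(M(H), 5))*(-108) = (-23 + (-5 + √(-33 + 4*5))*5)*(-108) = (-23 + (-5 + √(-33 + 20))*5)*(-108) = (-23 + (-5 + √(-13))*5)*(-108) = (-23 + (-5 + I*√13)*5)*(-108) = (-23 + (-25 + 5*I*√13))*(-108) = (-48 + 5*I*√13)*(-108) = 5184 - 540*I*√13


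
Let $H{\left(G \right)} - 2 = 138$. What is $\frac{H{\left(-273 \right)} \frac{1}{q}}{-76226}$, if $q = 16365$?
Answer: $- \frac{14}{124743849} \approx -1.1223 \cdot 10^{-7}$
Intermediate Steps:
$H{\left(G \right)} = 140$ ($H{\left(G \right)} = 2 + 138 = 140$)
$\frac{H{\left(-273 \right)} \frac{1}{q}}{-76226} = \frac{140 \cdot \frac{1}{16365}}{-76226} = 140 \cdot \frac{1}{16365} \left(- \frac{1}{76226}\right) = \frac{28}{3273} \left(- \frac{1}{76226}\right) = - \frac{14}{124743849}$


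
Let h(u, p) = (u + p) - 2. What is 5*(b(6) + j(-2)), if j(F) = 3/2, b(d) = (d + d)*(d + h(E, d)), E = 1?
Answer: 1335/2 ≈ 667.50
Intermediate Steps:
h(u, p) = -2 + p + u (h(u, p) = (p + u) - 2 = -2 + p + u)
b(d) = 2*d*(-1 + 2*d) (b(d) = (d + d)*(d + (-2 + d + 1)) = (2*d)*(d + (-1 + d)) = (2*d)*(-1 + 2*d) = 2*d*(-1 + 2*d))
j(F) = 3/2 (j(F) = 3*(½) = 3/2)
5*(b(6) + j(-2)) = 5*(2*6*(-1 + 2*6) + 3/2) = 5*(2*6*(-1 + 12) + 3/2) = 5*(2*6*11 + 3/2) = 5*(132 + 3/2) = 5*(267/2) = 1335/2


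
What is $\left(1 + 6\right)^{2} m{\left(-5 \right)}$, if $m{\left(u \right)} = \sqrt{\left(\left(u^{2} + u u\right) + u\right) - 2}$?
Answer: $49 \sqrt{43} \approx 321.31$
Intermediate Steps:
$m{\left(u \right)} = \sqrt{-2 + u + 2 u^{2}}$ ($m{\left(u \right)} = \sqrt{\left(\left(u^{2} + u^{2}\right) + u\right) - 2} = \sqrt{\left(2 u^{2} + u\right) - 2} = \sqrt{\left(u + 2 u^{2}\right) - 2} = \sqrt{-2 + u + 2 u^{2}}$)
$\left(1 + 6\right)^{2} m{\left(-5 \right)} = \left(1 + 6\right)^{2} \sqrt{-2 - 5 + 2 \left(-5\right)^{2}} = 7^{2} \sqrt{-2 - 5 + 2 \cdot 25} = 49 \sqrt{-2 - 5 + 50} = 49 \sqrt{43}$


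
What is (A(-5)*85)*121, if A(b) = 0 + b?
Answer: -51425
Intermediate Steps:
A(b) = b
(A(-5)*85)*121 = -5*85*121 = -425*121 = -51425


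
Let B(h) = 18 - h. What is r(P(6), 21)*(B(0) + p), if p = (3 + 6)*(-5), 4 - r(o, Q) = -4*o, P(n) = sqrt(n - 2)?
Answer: -324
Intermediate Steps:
P(n) = sqrt(-2 + n)
r(o, Q) = 4 + 4*o (r(o, Q) = 4 - (-4)*o = 4 + 4*o)
p = -45 (p = 9*(-5) = -45)
r(P(6), 21)*(B(0) + p) = (4 + 4*sqrt(-2 + 6))*((18 - 1*0) - 45) = (4 + 4*sqrt(4))*((18 + 0) - 45) = (4 + 4*2)*(18 - 45) = (4 + 8)*(-27) = 12*(-27) = -324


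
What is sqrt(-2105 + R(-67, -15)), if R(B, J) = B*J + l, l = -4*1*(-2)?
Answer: 2*I*sqrt(273) ≈ 33.045*I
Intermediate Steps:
l = 8 (l = -4*(-2) = 8)
R(B, J) = 8 + B*J (R(B, J) = B*J + 8 = 8 + B*J)
sqrt(-2105 + R(-67, -15)) = sqrt(-2105 + (8 - 67*(-15))) = sqrt(-2105 + (8 + 1005)) = sqrt(-2105 + 1013) = sqrt(-1092) = 2*I*sqrt(273)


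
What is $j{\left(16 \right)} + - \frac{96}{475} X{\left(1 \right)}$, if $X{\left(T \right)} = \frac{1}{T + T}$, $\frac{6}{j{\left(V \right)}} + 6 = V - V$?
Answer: $- \frac{523}{475} \approx -1.1011$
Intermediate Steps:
$j{\left(V \right)} = -1$ ($j{\left(V \right)} = \frac{6}{-6 + \left(V - V\right)} = \frac{6}{-6 + 0} = \frac{6}{-6} = 6 \left(- \frac{1}{6}\right) = -1$)
$X{\left(T \right)} = \frac{1}{2 T}$
$j{\left(16 \right)} + - \frac{96}{475} X{\left(1 \right)} = -1 + - \frac{96}{475} \frac{1}{2 \cdot 1} = -1 + \left(-96\right) \frac{1}{475} \cdot \frac{1}{2} \cdot 1 = -1 - \frac{48}{475} = - \frac{523}{475}$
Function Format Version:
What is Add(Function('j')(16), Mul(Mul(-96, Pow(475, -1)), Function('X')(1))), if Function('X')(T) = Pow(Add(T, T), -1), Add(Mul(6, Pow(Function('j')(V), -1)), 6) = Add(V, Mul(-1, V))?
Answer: Rational(-523, 475) ≈ -1.1011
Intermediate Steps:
Function('j')(V) = -1 (Function('j')(V) = Mul(6, Pow(Add(-6, Add(V, Mul(-1, V))), -1)) = Mul(6, Pow(Add(-6, 0), -1)) = Mul(6, Pow(-6, -1)) = Mul(6, Rational(-1, 6)) = -1)
Function('X')(T) = Mul(Rational(1, 2), Pow(T, -1)) (Function('X')(T) = Pow(Mul(2, T), -1) = Mul(Rational(1, 2), Pow(T, -1)))
Add(Function('j')(16), Mul(Mul(-96, Pow(475, -1)), Function('X')(1))) = Add(-1, Mul(Mul(-96, Pow(475, -1)), Mul(Rational(1, 2), Pow(1, -1)))) = Add(-1, Mul(Mul(-96, Rational(1, 475)), Mul(Rational(1, 2), 1))) = Add(-1, Mul(Rational(-96, 475), Rational(1, 2))) = Add(-1, Rational(-48, 475)) = Rational(-523, 475)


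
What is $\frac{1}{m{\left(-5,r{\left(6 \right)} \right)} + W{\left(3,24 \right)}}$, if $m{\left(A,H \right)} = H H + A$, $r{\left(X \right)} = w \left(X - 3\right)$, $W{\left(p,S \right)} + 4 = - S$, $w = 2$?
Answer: $\frac{1}{3} \approx 0.33333$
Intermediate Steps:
$W{\left(p,S \right)} = -4 - S$
$r{\left(X \right)} = -6 + 2 X$ ($r{\left(X \right)} = 2 \left(X - 3\right) = 2 \left(-3 + X\right) = -6 + 2 X$)
$m{\left(A,H \right)} = A + H^{2}$ ($m{\left(A,H \right)} = H^{2} + A = A + H^{2}$)
$\frac{1}{m{\left(-5,r{\left(6 \right)} \right)} + W{\left(3,24 \right)}} = \frac{1}{\left(-5 + \left(-6 + 2 \cdot 6\right)^{2}\right) - 28} = \frac{1}{\left(-5 + \left(-6 + 12\right)^{2}\right) - 28} = \frac{1}{\left(-5 + 6^{2}\right) - 28} = \frac{1}{\left(-5 + 36\right) - 28} = \frac{1}{31 - 28} = \frac{1}{3}$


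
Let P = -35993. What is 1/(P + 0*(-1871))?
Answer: -1/35993 ≈ -2.7783e-5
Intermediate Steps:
1/(P + 0*(-1871)) = 1/(-35993 + 0*(-1871)) = 1/(-35993 + 0) = 1/(-35993) = -1/35993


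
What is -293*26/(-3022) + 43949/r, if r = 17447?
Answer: 132862562/26362417 ≈ 5.0398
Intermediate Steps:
-293*26/(-3022) + 43949/r = -293*26/(-3022) + 43949/17447 = -7618*(-1/3022) + 43949*(1/17447) = 3809/1511 + 43949/17447 = 132862562/26362417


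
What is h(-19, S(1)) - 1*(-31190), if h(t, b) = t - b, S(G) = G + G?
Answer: 31169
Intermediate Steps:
S(G) = 2*G
h(-19, S(1)) - 1*(-31190) = (-19 - 2) - 1*(-31190) = (-19 - 1*2) + 31190 = (-19 - 2) + 31190 = -21 + 31190 = 31169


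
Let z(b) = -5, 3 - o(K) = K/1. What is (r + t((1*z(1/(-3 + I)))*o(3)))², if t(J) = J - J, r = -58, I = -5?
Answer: 3364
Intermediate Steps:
o(K) = 3 - K (o(K) = 3 - K/1 = 3 - K)
t(J) = 0
(r + t((1*z(1/(-3 + I)))*o(3)))² = (-58 + 0)² = (-58)² = 3364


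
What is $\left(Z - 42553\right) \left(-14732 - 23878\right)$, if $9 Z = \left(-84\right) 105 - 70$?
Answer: $1681109430$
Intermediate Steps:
$Z = - \frac{8890}{9}$ ($Z = \frac{\left(-84\right) 105 - 70}{9} = \frac{-8820 - 70}{9} = \frac{1}{9} \left(-8890\right) = - \frac{8890}{9} \approx -987.78$)
$\left(Z - 42553\right) \left(-14732 - 23878\right) = \left(- \frac{8890}{9} - 42553\right) \left(-14732 - 23878\right) = \left(- \frac{391867}{9}\right) \left(-38610\right) = 1681109430$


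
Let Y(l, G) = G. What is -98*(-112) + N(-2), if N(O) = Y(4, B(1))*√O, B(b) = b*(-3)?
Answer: 10976 - 3*I*√2 ≈ 10976.0 - 4.2426*I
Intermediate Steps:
B(b) = -3*b
N(O) = -3*√O (N(O) = (-3*1)*√O = -3*√O)
-98*(-112) + N(-2) = -98*(-112) - 3*I*√2 = 10976 - 3*I*√2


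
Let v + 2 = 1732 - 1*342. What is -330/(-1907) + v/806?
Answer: 1456448/768521 ≈ 1.8951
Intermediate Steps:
v = 1388 (v = -2 + (1732 - 1*342) = -2 + (1732 - 342) = -2 + 1390 = 1388)
-330/(-1907) + v/806 = -330/(-1907) + 1388/806 = -330*(-1/1907) + 1388*(1/806) = 330/1907 + 694/403 = 1456448/768521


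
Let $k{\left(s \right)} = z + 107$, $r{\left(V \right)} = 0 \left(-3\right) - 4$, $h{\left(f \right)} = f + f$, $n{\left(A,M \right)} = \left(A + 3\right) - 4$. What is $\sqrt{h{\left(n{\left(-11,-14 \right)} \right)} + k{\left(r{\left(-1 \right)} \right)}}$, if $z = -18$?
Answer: $\sqrt{65} \approx 8.0623$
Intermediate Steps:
$n{\left(A,M \right)} = -1 + A$ ($n{\left(A,M \right)} = \left(3 + A\right) - 4 = -1 + A$)
$h{\left(f \right)} = 2 f$
$r{\left(V \right)} = -4$ ($r{\left(V \right)} = 0 - 4 = -4$)
$k{\left(s \right)} = 89$ ($k{\left(s \right)} = -18 + 107 = 89$)
$\sqrt{h{\left(n{\left(-11,-14 \right)} \right)} + k{\left(r{\left(-1 \right)} \right)}} = \sqrt{2 \left(-1 - 11\right) + 89} = \sqrt{2 \left(-12\right) + 89} = \sqrt{-24 + 89} = \sqrt{65}$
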